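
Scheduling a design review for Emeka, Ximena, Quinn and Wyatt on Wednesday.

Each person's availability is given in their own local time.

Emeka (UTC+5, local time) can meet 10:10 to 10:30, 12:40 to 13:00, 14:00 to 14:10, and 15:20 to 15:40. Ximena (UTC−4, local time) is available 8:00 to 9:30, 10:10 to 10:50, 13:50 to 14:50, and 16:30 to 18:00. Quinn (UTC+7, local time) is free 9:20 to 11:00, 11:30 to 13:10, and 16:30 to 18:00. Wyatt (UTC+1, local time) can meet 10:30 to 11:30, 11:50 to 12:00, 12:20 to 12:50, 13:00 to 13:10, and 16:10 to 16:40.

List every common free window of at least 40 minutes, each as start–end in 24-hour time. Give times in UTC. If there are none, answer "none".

none

Emeka → UTC: 05:10–05:30, 07:40–08:00, 09:00–09:10, 10:20–10:40.
Ximena → UTC: 12:00–13:30, 14:10–14:50, 17:50–18:50, 20:30–22:00.
Quinn → UTC: 02:20–04:00, 04:30–06:10, 09:30–11:00.
Wyatt → UTC: 09:30–10:30, 10:50–11:00, 11:20–11:50, 12:00–12:10, 15:10–15:40.
Emeka ∩ Ximena: (none).
Emeka ∩ Ximena ∩ Quinn: (none).
Emeka ∩ Ximena ∩ Quinn ∩ Wyatt: (none).
Windows ≥ 40 min: (none).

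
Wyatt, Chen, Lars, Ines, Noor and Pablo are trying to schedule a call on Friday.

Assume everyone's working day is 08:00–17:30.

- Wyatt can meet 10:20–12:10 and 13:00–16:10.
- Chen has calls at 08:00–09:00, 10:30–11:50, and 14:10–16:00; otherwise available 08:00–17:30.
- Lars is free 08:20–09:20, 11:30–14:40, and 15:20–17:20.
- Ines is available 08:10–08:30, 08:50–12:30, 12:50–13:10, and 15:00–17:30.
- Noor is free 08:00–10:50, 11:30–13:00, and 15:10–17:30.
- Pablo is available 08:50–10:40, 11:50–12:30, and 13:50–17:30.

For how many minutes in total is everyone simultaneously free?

30 minutes

Chen free within 08:00–17:30: 09:00–10:30, 11:50–14:10, 16:00–17:30.
Wyatt ∩ Chen: 10:20–10:30, 11:50–12:10, 13:00–14:10, 16:00–16:10.
Wyatt ∩ Chen ∩ Lars: 11:50–12:10, 13:00–14:10, 16:00–16:10.
Wyatt ∩ Chen ∩ Lars ∩ Ines: 11:50–12:10, 13:00–13:10, 16:00–16:10.
Wyatt ∩ Chen ∩ Lars ∩ Ines ∩ Noor: 11:50–12:10, 16:00–16:10.
Wyatt ∩ Chen ∩ Lars ∩ Ines ∩ Noor ∩ Pablo: 11:50–12:10, 16:00–16:10.
Total common minutes: 20 + 10 = 30.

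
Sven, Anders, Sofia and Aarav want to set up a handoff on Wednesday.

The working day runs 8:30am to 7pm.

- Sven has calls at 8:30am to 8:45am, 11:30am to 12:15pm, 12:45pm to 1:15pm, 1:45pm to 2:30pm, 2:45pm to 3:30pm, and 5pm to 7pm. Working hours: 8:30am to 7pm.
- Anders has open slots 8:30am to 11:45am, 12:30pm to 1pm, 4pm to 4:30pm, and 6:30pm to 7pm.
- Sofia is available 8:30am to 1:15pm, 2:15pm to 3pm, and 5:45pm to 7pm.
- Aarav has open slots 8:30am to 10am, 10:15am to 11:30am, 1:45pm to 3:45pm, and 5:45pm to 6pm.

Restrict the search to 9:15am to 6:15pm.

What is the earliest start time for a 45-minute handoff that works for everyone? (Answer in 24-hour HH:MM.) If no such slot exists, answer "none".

09:15

Sven free within 08:30–19:00: 08:45–11:30, 12:15–12:45, 13:15–13:45, 14:30–14:45, 15:30–17:00.
Sven ∩ Anders: 08:45–11:30, 12:30–12:45, 16:00–16:30.
Sven ∩ Anders ∩ Sofia: 08:45–11:30, 12:30–12:45.
Sven ∩ Anders ∩ Sofia ∩ Aarav: 08:45–10:00, 10:15–11:30.
Restricted to 09:15–18:15: 09:15–10:00, 10:15–11:30.
Windows ≥ 45 min: 09:15–10:00, 10:15–11:30.
Earliest such window starts at 09:15.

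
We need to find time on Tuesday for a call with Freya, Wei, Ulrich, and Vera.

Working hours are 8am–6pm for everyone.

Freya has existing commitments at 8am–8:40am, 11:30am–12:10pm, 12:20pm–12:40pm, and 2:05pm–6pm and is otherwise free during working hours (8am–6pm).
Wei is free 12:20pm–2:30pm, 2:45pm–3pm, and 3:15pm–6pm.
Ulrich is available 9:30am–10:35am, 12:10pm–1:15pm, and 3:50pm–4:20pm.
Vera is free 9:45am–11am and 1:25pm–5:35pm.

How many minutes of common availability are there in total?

Freya free within 08:00–18:00: 08:40–11:30, 12:10–12:20, 12:40–14:05.
Freya ∩ Wei: 12:40–14:05.
Freya ∩ Wei ∩ Ulrich: 12:40–13:15.
Freya ∩ Wei ∩ Ulrich ∩ Vera: (none).
Total common minutes: 0.

0 minutes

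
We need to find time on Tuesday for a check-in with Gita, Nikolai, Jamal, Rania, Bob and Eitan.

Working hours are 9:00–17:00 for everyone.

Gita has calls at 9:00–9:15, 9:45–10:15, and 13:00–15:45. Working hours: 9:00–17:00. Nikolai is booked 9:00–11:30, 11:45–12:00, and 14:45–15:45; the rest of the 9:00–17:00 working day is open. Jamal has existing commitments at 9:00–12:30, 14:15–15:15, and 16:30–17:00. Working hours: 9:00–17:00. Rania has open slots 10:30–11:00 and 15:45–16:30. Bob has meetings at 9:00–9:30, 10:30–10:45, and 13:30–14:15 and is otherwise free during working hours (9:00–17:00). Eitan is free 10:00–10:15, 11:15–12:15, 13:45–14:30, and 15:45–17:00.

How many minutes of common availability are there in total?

Gita free within 09:00–17:00: 09:15–09:45, 10:15–13:00, 15:45–17:00.
Nikolai free within 09:00–17:00: 11:30–11:45, 12:00–14:45, 15:45–17:00.
Jamal free within 09:00–17:00: 12:30–14:15, 15:15–16:30.
Bob free within 09:00–17:00: 09:30–10:30, 10:45–13:30, 14:15–17:00.
Gita ∩ Nikolai: 11:30–11:45, 12:00–13:00, 15:45–17:00.
Gita ∩ Nikolai ∩ Jamal: 12:30–13:00, 15:45–16:30.
Gita ∩ Nikolai ∩ Jamal ∩ Rania: 15:45–16:30.
Gita ∩ Nikolai ∩ Jamal ∩ Rania ∩ Bob: 15:45–16:30.
Gita ∩ Nikolai ∩ Jamal ∩ Rania ∩ Bob ∩ Eitan: 15:45–16:30.
Total common minutes: 45.

45 minutes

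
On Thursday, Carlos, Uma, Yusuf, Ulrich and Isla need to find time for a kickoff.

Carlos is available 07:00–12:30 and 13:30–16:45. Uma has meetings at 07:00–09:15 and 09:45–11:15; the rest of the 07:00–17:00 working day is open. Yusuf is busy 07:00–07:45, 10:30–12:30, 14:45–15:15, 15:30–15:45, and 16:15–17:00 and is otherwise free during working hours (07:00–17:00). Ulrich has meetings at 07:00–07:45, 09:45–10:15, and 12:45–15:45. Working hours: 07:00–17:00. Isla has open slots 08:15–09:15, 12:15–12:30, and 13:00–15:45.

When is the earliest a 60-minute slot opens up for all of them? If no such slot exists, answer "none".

none

Uma free within 07:00–17:00: 09:15–09:45, 11:15–17:00.
Yusuf free within 07:00–17:00: 07:45–10:30, 12:30–14:45, 15:15–15:30, 15:45–16:15.
Ulrich free within 07:00–17:00: 07:45–09:45, 10:15–12:45, 15:45–17:00.
Carlos ∩ Uma: 09:15–09:45, 11:15–12:30, 13:30–16:45.
Carlos ∩ Uma ∩ Yusuf: 09:15–09:45, 13:30–14:45, 15:15–15:30, 15:45–16:15.
Carlos ∩ Uma ∩ Yusuf ∩ Ulrich: 09:15–09:45, 15:45–16:15.
Carlos ∩ Uma ∩ Yusuf ∩ Ulrich ∩ Isla: (none).
Windows ≥ 60 min: (none).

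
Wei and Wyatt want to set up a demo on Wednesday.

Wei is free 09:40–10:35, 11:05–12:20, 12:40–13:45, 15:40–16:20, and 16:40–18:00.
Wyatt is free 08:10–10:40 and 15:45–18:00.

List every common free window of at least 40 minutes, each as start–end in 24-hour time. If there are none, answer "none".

09:40–10:35, 16:40–18:00

Wei ∩ Wyatt: 09:40–10:35, 15:45–16:20, 16:40–18:00.
Windows ≥ 40 min: 09:40–10:35, 16:40–18:00.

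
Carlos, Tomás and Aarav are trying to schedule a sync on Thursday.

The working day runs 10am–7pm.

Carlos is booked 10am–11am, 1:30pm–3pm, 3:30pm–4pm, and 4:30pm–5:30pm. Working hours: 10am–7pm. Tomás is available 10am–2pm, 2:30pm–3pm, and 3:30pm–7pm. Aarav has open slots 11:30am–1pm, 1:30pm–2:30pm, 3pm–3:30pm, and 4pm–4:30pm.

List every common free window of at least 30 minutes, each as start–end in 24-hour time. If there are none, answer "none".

11:30–13:00, 16:00–16:30

Carlos free within 10:00–19:00: 11:00–13:30, 15:00–15:30, 16:00–16:30, 17:30–19:00.
Carlos ∩ Tomás: 11:00–13:30, 16:00–16:30, 17:30–19:00.
Carlos ∩ Tomás ∩ Aarav: 11:30–13:00, 16:00–16:30.
Windows ≥ 30 min: 11:30–13:00, 16:00–16:30.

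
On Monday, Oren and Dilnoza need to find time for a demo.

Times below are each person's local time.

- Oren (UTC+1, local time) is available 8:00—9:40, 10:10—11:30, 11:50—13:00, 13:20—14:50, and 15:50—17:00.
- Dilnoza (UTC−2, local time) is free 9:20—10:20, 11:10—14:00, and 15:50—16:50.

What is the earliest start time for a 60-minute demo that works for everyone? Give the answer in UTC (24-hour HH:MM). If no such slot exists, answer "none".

Oren → UTC: 07:00–08:40, 09:10–10:30, 10:50–12:00, 12:20–13:50, 14:50–16:00.
Dilnoza → UTC: 11:20–12:20, 13:10–16:00, 17:50–18:50.
Oren ∩ Dilnoza: 11:20–12:00, 13:10–13:50, 14:50–16:00.
Windows ≥ 60 min: 14:50–16:00.
Earliest such window starts at 14:50.

14:50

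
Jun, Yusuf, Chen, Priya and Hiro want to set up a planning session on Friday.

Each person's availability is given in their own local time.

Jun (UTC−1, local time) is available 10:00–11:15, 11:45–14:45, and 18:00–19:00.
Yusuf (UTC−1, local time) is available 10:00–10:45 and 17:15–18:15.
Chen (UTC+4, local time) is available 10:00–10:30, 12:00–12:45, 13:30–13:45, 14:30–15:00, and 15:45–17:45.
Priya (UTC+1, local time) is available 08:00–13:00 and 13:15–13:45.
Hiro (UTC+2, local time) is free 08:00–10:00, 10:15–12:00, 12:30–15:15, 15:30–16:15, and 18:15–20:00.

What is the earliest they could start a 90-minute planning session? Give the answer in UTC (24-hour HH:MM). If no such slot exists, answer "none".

Jun → UTC: 11:00–12:15, 12:45–15:45, 19:00–20:00.
Yusuf → UTC: 11:00–11:45, 18:15–19:15.
Chen → UTC: 06:00–06:30, 08:00–08:45, 09:30–09:45, 10:30–11:00, 11:45–13:45.
Priya → UTC: 07:00–12:00, 12:15–12:45.
Hiro → UTC: 06:00–08:00, 08:15–10:00, 10:30–13:15, 13:30–14:15, 16:15–18:00.
Jun ∩ Yusuf: 11:00–11:45, 19:00–19:15.
Jun ∩ Yusuf ∩ Chen: (none).
Jun ∩ Yusuf ∩ Chen ∩ Priya: (none).
Jun ∩ Yusuf ∩ Chen ∩ Priya ∩ Hiro: (none).
Windows ≥ 90 min: (none).

none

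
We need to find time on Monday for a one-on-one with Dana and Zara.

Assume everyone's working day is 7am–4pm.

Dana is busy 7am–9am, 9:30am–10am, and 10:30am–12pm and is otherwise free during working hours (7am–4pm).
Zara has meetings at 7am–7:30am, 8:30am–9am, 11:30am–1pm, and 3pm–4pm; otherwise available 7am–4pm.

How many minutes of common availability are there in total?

Dana free within 07:00–16:00: 09:00–09:30, 10:00–10:30, 12:00–16:00.
Zara free within 07:00–16:00: 07:30–08:30, 09:00–11:30, 13:00–15:00.
Dana ∩ Zara: 09:00–09:30, 10:00–10:30, 13:00–15:00.
Total common minutes: 30 + 30 + 120 = 180.

180 minutes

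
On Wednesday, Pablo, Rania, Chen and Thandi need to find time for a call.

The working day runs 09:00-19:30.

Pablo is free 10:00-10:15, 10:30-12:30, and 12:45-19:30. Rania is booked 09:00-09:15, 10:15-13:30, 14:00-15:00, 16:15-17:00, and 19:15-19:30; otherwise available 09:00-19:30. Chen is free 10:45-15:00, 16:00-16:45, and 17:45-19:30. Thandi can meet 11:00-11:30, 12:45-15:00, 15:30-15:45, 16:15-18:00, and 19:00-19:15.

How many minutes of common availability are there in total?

Rania free within 09:00–19:30: 09:15–10:15, 13:30–14:00, 15:00–16:15, 17:00–19:15.
Pablo ∩ Rania: 10:00–10:15, 13:30–14:00, 15:00–16:15, 17:00–19:15.
Pablo ∩ Rania ∩ Chen: 13:30–14:00, 16:00–16:15, 17:45–19:15.
Pablo ∩ Rania ∩ Chen ∩ Thandi: 13:30–14:00, 17:45–18:00, 19:00–19:15.
Total common minutes: 30 + 15 + 15 = 60.

60 minutes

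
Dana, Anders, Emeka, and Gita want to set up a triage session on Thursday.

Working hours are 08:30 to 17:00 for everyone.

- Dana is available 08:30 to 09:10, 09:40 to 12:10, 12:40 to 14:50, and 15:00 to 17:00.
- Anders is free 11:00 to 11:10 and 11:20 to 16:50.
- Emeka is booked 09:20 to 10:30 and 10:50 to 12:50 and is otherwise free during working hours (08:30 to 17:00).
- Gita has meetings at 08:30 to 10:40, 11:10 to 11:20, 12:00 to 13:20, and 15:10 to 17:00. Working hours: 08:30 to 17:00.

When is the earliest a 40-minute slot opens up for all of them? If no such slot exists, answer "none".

Emeka free within 08:30–17:00: 08:30–09:20, 10:30–10:50, 12:50–17:00.
Gita free within 08:30–17:00: 10:40–11:10, 11:20–12:00, 13:20–15:10.
Dana ∩ Anders: 11:00–11:10, 11:20–12:10, 12:40–14:50, 15:00–16:50.
Dana ∩ Anders ∩ Emeka: 12:50–14:50, 15:00–16:50.
Dana ∩ Anders ∩ Emeka ∩ Gita: 13:20–14:50, 15:00–15:10.
Windows ≥ 40 min: 13:20–14:50.
Earliest such window starts at 13:20.

13:20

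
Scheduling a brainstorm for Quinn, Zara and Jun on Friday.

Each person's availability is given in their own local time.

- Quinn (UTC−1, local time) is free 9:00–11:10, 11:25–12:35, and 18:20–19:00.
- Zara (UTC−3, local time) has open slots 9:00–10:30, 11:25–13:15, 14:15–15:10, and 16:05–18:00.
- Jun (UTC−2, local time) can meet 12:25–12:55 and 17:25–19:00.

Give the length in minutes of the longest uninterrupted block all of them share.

Quinn → UTC: 10:00–12:10, 12:25–13:35, 19:20–20:00.
Zara → UTC: 12:00–13:30, 14:25–16:15, 17:15–18:10, 19:05–21:00.
Jun → UTC: 14:25–14:55, 19:25–21:00.
Quinn ∩ Zara: 12:00–12:10, 12:25–13:30, 19:20–20:00.
Quinn ∩ Zara ∩ Jun: 19:25–20:00.
Single common window of 35 minutes.

35 minutes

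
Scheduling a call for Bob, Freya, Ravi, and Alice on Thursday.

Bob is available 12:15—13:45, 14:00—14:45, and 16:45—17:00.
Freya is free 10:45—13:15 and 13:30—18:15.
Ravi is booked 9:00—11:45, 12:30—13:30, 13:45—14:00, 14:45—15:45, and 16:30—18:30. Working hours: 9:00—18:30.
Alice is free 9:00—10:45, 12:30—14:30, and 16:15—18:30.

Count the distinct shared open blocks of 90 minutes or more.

0

Ravi free within 09:00–18:30: 11:45–12:30, 13:30–13:45, 14:00–14:45, 15:45–16:30.
Bob ∩ Freya: 12:15–13:15, 13:30–13:45, 14:00–14:45, 16:45–17:00.
Bob ∩ Freya ∩ Ravi: 12:15–12:30, 13:30–13:45, 14:00–14:45.
Bob ∩ Freya ∩ Ravi ∩ Alice: 13:30–13:45, 14:00–14:30.
Windows ≥ 90 min: (none).
That's 0 windows.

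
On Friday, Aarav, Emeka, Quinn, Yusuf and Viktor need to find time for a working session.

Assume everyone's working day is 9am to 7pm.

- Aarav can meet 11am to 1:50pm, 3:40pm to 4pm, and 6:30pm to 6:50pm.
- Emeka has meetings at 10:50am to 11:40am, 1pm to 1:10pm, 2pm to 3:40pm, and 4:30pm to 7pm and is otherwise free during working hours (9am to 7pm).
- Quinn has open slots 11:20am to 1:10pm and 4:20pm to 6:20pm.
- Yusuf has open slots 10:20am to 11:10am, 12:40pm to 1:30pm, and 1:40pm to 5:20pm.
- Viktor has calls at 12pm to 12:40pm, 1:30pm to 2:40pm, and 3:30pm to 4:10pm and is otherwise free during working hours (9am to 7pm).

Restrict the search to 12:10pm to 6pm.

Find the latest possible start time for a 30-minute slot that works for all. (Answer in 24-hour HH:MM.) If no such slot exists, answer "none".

none

Emeka free within 09:00–19:00: 09:00–10:50, 11:40–13:00, 13:10–14:00, 15:40–16:30.
Viktor free within 09:00–19:00: 09:00–12:00, 12:40–13:30, 14:40–15:30, 16:10–19:00.
Aarav ∩ Emeka: 11:40–13:00, 13:10–13:50, 15:40–16:00.
Aarav ∩ Emeka ∩ Quinn: 11:40–13:00.
Aarav ∩ Emeka ∩ Quinn ∩ Yusuf: 12:40–13:00.
Aarav ∩ Emeka ∩ Quinn ∩ Yusuf ∩ Viktor: 12:40–13:00.
Restricted to 12:10–18:00: 12:40–13:00.
Windows ≥ 30 min: (none).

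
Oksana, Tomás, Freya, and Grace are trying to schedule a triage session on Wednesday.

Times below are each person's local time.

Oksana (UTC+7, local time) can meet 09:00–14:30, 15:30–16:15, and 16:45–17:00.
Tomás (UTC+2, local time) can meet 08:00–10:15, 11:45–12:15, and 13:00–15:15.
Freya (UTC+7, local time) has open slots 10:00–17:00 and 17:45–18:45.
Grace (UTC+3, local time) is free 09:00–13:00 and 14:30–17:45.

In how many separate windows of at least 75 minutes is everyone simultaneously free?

1

Oksana → UTC: 02:00–07:30, 08:30–09:15, 09:45–10:00.
Tomás → UTC: 06:00–08:15, 09:45–10:15, 11:00–13:15.
Freya → UTC: 03:00–10:00, 10:45–11:45.
Grace → UTC: 06:00–10:00, 11:30–14:45.
Oksana ∩ Tomás: 06:00–07:30, 09:45–10:00.
Oksana ∩ Tomás ∩ Freya: 06:00–07:30, 09:45–10:00.
Oksana ∩ Tomás ∩ Freya ∩ Grace: 06:00–07:30, 09:45–10:00.
Windows ≥ 75 min: 06:00–07:30.
That's 1 window.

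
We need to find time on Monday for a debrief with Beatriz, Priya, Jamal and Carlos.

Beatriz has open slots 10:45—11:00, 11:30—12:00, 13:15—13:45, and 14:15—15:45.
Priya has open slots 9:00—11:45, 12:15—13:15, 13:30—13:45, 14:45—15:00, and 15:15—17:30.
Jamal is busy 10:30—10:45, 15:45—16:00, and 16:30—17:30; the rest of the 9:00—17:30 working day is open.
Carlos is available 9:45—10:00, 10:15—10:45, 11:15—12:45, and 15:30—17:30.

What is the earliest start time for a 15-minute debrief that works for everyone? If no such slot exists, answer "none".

Jamal free within 09:00–17:30: 09:00–10:30, 10:45–15:45, 16:00–16:30.
Beatriz ∩ Priya: 10:45–11:00, 11:30–11:45, 13:30–13:45, 14:45–15:00, 15:15–15:45.
Beatriz ∩ Priya ∩ Jamal: 10:45–11:00, 11:30–11:45, 13:30–13:45, 14:45–15:00, 15:15–15:45.
Beatriz ∩ Priya ∩ Jamal ∩ Carlos: 11:30–11:45, 15:30–15:45.
Windows ≥ 15 min: 11:30–11:45, 15:30–15:45.
Earliest such window starts at 11:30.

11:30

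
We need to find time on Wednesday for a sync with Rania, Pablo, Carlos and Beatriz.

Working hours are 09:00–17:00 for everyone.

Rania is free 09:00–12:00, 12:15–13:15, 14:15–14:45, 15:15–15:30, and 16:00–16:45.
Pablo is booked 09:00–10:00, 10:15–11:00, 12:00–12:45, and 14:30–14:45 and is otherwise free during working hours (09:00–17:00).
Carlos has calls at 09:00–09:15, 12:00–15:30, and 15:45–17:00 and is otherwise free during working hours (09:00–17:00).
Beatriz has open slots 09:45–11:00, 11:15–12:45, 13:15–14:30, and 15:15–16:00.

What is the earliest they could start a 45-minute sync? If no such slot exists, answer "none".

Pablo free within 09:00–17:00: 10:00–10:15, 11:00–12:00, 12:45–14:30, 14:45–17:00.
Carlos free within 09:00–17:00: 09:15–12:00, 15:30–15:45.
Rania ∩ Pablo: 10:00–10:15, 11:00–12:00, 12:45–13:15, 14:15–14:30, 15:15–15:30, 16:00–16:45.
Rania ∩ Pablo ∩ Carlos: 10:00–10:15, 11:00–12:00.
Rania ∩ Pablo ∩ Carlos ∩ Beatriz: 10:00–10:15, 11:15–12:00.
Windows ≥ 45 min: 11:15–12:00.
Earliest such window starts at 11:15.

11:15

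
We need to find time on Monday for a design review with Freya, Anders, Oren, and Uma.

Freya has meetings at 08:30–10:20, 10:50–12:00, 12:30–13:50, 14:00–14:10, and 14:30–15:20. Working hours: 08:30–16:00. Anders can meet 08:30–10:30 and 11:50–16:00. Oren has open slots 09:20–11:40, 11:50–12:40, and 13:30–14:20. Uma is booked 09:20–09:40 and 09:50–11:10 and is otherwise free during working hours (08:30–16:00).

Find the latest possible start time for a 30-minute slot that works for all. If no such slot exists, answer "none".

Freya free within 08:30–16:00: 10:20–10:50, 12:00–12:30, 13:50–14:00, 14:10–14:30, 15:20–16:00.
Uma free within 08:30–16:00: 08:30–09:20, 09:40–09:50, 11:10–16:00.
Freya ∩ Anders: 10:20–10:30, 12:00–12:30, 13:50–14:00, 14:10–14:30, 15:20–16:00.
Freya ∩ Anders ∩ Oren: 10:20–10:30, 12:00–12:30, 13:50–14:00, 14:10–14:20.
Freya ∩ Anders ∩ Oren ∩ Uma: 12:00–12:30, 13:50–14:00, 14:10–14:20.
Windows ≥ 30 min: 12:00–12:30.
Latest start in the last window 12:00–12:30 is 12:30 − 30 min = 12:00.

12:00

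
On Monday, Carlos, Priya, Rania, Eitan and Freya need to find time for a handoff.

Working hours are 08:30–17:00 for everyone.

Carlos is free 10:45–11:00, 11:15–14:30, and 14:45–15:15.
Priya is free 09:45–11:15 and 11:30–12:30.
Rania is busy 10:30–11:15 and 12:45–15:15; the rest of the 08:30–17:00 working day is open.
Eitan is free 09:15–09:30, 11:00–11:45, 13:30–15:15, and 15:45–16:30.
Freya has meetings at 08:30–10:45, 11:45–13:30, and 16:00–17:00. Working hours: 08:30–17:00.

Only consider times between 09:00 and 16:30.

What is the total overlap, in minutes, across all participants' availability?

15 minutes

Rania free within 08:30–17:00: 08:30–10:30, 11:15–12:45, 15:15–17:00.
Freya free within 08:30–17:00: 10:45–11:45, 13:30–16:00.
Carlos ∩ Priya: 10:45–11:00, 11:30–12:30.
Carlos ∩ Priya ∩ Rania: 11:30–12:30.
Carlos ∩ Priya ∩ Rania ∩ Eitan: 11:30–11:45.
Carlos ∩ Priya ∩ Rania ∩ Eitan ∩ Freya: 11:30–11:45.
Restricted to 09:00–16:30: 11:30–11:45.
Total common minutes: 15.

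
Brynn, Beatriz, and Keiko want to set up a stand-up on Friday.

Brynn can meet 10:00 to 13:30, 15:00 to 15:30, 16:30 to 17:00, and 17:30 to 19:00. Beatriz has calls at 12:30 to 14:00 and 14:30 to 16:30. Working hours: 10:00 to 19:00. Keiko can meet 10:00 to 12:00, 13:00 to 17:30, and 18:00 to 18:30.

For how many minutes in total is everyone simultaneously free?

Beatriz free within 10:00–19:00: 10:00–12:30, 14:00–14:30, 16:30–19:00.
Brynn ∩ Beatriz: 10:00–12:30, 16:30–17:00, 17:30–19:00.
Brynn ∩ Beatriz ∩ Keiko: 10:00–12:00, 16:30–17:00, 18:00–18:30.
Total common minutes: 120 + 30 + 30 = 180.

180 minutes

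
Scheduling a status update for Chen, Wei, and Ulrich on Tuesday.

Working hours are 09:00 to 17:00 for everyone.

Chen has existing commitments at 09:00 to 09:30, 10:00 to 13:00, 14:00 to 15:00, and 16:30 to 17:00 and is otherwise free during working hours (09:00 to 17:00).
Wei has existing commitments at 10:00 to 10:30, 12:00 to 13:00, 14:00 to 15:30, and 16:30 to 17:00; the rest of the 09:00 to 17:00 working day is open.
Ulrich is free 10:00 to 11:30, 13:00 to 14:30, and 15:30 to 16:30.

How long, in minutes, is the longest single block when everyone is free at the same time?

60 minutes

Chen free within 09:00–17:00: 09:30–10:00, 13:00–14:00, 15:00–16:30.
Wei free within 09:00–17:00: 09:00–10:00, 10:30–12:00, 13:00–14:00, 15:30–16:30.
Chen ∩ Wei: 09:30–10:00, 13:00–14:00, 15:30–16:30.
Chen ∩ Wei ∩ Ulrich: 13:00–14:00, 15:30–16:30.
Common window lengths: 60, 60 min; longest is 60.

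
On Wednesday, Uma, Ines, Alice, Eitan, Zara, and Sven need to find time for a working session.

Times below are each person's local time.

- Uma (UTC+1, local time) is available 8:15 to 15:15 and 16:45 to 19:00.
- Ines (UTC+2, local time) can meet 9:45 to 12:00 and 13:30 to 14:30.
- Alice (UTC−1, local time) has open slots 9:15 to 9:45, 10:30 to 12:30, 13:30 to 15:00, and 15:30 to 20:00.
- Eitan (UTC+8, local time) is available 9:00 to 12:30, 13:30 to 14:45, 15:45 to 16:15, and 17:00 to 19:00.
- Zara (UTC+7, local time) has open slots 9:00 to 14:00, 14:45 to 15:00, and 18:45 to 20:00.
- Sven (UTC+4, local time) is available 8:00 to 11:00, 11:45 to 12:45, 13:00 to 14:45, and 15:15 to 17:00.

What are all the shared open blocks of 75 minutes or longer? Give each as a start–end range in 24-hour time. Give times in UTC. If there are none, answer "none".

none

Uma → UTC: 07:15–14:15, 15:45–18:00.
Ines → UTC: 07:45–10:00, 11:30–12:30.
Alice → UTC: 10:15–10:45, 11:30–13:30, 14:30–16:00, 16:30–21:00.
Eitan → UTC: 01:00–04:30, 05:30–06:45, 07:45–08:15, 09:00–11:00.
Zara → UTC: 02:00–07:00, 07:45–08:00, 11:45–13:00.
Sven → UTC: 04:00–07:00, 07:45–08:45, 09:00–10:45, 11:15–13:00.
Uma ∩ Ines: 07:45–10:00, 11:30–12:30.
Uma ∩ Ines ∩ Alice: 11:30–12:30.
Uma ∩ Ines ∩ Alice ∩ Eitan: (none).
Uma ∩ Ines ∩ Alice ∩ Eitan ∩ Zara: (none).
Uma ∩ Ines ∩ Alice ∩ Eitan ∩ Zara ∩ Sven: (none).
Windows ≥ 75 min: (none).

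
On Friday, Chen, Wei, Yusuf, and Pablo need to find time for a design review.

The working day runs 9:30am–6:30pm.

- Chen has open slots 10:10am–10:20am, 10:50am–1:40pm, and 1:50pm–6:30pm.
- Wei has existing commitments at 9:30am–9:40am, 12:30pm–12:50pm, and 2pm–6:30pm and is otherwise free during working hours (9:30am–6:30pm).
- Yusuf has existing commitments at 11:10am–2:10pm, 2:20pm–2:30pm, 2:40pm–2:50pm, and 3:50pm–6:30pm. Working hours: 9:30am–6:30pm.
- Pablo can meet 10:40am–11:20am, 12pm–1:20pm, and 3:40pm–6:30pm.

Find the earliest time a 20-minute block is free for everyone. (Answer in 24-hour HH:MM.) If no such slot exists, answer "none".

Wei free within 09:30–18:30: 09:40–12:30, 12:50–14:00.
Yusuf free within 09:30–18:30: 09:30–11:10, 14:10–14:20, 14:30–14:40, 14:50–15:50.
Chen ∩ Wei: 10:10–10:20, 10:50–12:30, 12:50–13:40, 13:50–14:00.
Chen ∩ Wei ∩ Yusuf: 10:10–10:20, 10:50–11:10.
Chen ∩ Wei ∩ Yusuf ∩ Pablo: 10:50–11:10.
Windows ≥ 20 min: 10:50–11:10.
Earliest such window starts at 10:50.

10:50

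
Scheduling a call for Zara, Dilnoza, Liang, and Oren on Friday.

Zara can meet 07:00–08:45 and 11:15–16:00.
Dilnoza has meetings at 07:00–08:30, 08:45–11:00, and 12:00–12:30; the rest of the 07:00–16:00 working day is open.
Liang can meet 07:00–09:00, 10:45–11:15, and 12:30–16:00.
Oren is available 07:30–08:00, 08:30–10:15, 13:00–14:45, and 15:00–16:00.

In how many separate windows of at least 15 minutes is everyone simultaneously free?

3

Dilnoza free within 07:00–16:00: 08:30–08:45, 11:00–12:00, 12:30–16:00.
Zara ∩ Dilnoza: 08:30–08:45, 11:15–12:00, 12:30–16:00.
Zara ∩ Dilnoza ∩ Liang: 08:30–08:45, 12:30–16:00.
Zara ∩ Dilnoza ∩ Liang ∩ Oren: 08:30–08:45, 13:00–14:45, 15:00–16:00.
Windows ≥ 15 min: 08:30–08:45, 13:00–14:45, 15:00–16:00.
That's 3 windows.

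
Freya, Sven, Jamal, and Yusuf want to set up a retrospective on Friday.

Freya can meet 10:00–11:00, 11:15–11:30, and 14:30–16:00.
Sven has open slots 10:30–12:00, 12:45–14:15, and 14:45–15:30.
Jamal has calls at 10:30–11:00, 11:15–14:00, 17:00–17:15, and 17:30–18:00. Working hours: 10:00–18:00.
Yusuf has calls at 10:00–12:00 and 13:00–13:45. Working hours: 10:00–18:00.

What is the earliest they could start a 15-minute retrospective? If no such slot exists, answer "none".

Jamal free within 10:00–18:00: 10:00–10:30, 11:00–11:15, 14:00–17:00, 17:15–17:30.
Yusuf free within 10:00–18:00: 12:00–13:00, 13:45–18:00.
Freya ∩ Sven: 10:30–11:00, 11:15–11:30, 14:45–15:30.
Freya ∩ Sven ∩ Jamal: 14:45–15:30.
Freya ∩ Sven ∩ Jamal ∩ Yusuf: 14:45–15:30.
Windows ≥ 15 min: 14:45–15:30.
Earliest such window starts at 14:45.

14:45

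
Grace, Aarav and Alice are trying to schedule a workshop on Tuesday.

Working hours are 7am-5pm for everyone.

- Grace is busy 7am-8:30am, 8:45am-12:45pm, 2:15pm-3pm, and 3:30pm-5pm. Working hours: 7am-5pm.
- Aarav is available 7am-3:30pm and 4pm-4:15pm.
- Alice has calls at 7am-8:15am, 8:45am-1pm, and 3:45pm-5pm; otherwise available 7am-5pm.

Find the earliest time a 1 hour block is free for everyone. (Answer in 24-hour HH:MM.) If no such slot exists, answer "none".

13:00

Grace free within 07:00–17:00: 08:30–08:45, 12:45–14:15, 15:00–15:30.
Alice free within 07:00–17:00: 08:15–08:45, 13:00–15:45.
Grace ∩ Aarav: 08:30–08:45, 12:45–14:15, 15:00–15:30.
Grace ∩ Aarav ∩ Alice: 08:30–08:45, 13:00–14:15, 15:00–15:30.
Windows ≥ 60 min: 13:00–14:15.
Earliest such window starts at 13:00.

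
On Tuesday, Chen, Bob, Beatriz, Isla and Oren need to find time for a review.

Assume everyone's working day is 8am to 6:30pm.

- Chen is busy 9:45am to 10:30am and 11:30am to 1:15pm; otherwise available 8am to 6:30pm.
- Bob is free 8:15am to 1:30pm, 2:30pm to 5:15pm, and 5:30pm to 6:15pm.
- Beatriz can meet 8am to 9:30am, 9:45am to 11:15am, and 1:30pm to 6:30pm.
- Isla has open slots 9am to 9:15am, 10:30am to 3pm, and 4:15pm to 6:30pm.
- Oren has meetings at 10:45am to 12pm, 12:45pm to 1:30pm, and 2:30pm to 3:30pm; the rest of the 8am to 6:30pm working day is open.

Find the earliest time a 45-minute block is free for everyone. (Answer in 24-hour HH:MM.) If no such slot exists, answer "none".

Chen free within 08:00–18:30: 08:00–09:45, 10:30–11:30, 13:15–18:30.
Oren free within 08:00–18:30: 08:00–10:45, 12:00–12:45, 13:30–14:30, 15:30–18:30.
Chen ∩ Bob: 08:15–09:45, 10:30–11:30, 13:15–13:30, 14:30–17:15, 17:30–18:15.
Chen ∩ Bob ∩ Beatriz: 08:15–09:30, 10:30–11:15, 14:30–17:15, 17:30–18:15.
Chen ∩ Bob ∩ Beatriz ∩ Isla: 09:00–09:15, 10:30–11:15, 14:30–15:00, 16:15–17:15, 17:30–18:15.
Chen ∩ Bob ∩ Beatriz ∩ Isla ∩ Oren: 09:00–09:15, 10:30–10:45, 16:15–17:15, 17:30–18:15.
Windows ≥ 45 min: 16:15–17:15, 17:30–18:15.
Earliest such window starts at 16:15.

16:15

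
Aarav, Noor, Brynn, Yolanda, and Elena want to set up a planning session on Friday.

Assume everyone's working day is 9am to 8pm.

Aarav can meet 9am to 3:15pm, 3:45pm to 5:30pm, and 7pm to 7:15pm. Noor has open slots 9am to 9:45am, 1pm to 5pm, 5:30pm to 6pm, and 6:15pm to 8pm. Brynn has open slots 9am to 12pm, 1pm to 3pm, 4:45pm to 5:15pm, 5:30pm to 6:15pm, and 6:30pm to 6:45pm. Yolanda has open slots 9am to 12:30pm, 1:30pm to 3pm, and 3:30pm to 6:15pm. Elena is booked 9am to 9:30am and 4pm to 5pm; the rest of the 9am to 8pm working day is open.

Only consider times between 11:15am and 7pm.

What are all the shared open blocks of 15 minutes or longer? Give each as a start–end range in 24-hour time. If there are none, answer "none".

13:30–15:00

Elena free within 09:00–20:00: 09:30–16:00, 17:00–20:00.
Aarav ∩ Noor: 09:00–09:45, 13:00–15:15, 15:45–17:00, 19:00–19:15.
Aarav ∩ Noor ∩ Brynn: 09:00–09:45, 13:00–15:00, 16:45–17:00.
Aarav ∩ Noor ∩ Brynn ∩ Yolanda: 09:00–09:45, 13:30–15:00, 16:45–17:00.
Aarav ∩ Noor ∩ Brynn ∩ Yolanda ∩ Elena: 09:30–09:45, 13:30–15:00.
Restricted to 11:15–19:00: 13:30–15:00.
Windows ≥ 15 min: 13:30–15:00.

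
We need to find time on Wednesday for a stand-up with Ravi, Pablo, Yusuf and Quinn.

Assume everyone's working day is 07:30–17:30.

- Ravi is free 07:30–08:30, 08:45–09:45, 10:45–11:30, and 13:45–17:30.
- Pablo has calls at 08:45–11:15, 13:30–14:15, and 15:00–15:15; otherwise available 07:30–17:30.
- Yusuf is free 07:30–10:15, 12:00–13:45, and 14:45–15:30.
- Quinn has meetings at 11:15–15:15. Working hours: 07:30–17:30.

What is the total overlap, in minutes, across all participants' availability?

Pablo free within 07:30–17:30: 07:30–08:45, 11:15–13:30, 14:15–15:00, 15:15–17:30.
Quinn free within 07:30–17:30: 07:30–11:15, 15:15–17:30.
Ravi ∩ Pablo: 07:30–08:30, 11:15–11:30, 14:15–15:00, 15:15–17:30.
Ravi ∩ Pablo ∩ Yusuf: 07:30–08:30, 14:45–15:00, 15:15–15:30.
Ravi ∩ Pablo ∩ Yusuf ∩ Quinn: 07:30–08:30, 15:15–15:30.
Total common minutes: 60 + 15 = 75.

75 minutes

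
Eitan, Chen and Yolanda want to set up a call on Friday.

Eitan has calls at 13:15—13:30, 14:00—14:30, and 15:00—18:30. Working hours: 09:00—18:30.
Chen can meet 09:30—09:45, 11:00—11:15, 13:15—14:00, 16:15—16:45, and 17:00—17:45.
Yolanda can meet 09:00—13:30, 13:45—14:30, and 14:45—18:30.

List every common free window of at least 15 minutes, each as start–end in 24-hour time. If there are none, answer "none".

09:30–09:45, 11:00–11:15, 13:45–14:00

Eitan free within 09:00–18:30: 09:00–13:15, 13:30–14:00, 14:30–15:00.
Eitan ∩ Chen: 09:30–09:45, 11:00–11:15, 13:30–14:00.
Eitan ∩ Chen ∩ Yolanda: 09:30–09:45, 11:00–11:15, 13:45–14:00.
Windows ≥ 15 min: 09:30–09:45, 11:00–11:15, 13:45–14:00.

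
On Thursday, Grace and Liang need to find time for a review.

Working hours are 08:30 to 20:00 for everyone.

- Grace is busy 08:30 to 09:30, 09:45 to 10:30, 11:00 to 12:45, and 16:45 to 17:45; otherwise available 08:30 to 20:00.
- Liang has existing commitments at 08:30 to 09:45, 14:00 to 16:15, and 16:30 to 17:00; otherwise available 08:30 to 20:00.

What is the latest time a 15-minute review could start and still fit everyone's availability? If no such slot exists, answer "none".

Grace free within 08:30–20:00: 09:30–09:45, 10:30–11:00, 12:45–16:45, 17:45–20:00.
Liang free within 08:30–20:00: 09:45–14:00, 16:15–16:30, 17:00–20:00.
Grace ∩ Liang: 10:30–11:00, 12:45–14:00, 16:15–16:30, 17:45–20:00.
Windows ≥ 15 min: 10:30–11:00, 12:45–14:00, 16:15–16:30, 17:45–20:00.
Latest start in the last window 17:45–20:00 is 20:00 − 15 min = 19:45.

19:45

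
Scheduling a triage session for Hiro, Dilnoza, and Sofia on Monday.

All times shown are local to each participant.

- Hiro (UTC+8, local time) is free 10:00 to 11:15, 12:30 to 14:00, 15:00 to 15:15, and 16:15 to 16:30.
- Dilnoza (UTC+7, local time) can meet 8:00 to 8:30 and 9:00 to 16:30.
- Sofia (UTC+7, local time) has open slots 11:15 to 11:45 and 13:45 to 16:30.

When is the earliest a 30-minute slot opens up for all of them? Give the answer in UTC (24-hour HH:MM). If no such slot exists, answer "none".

Hiro → UTC: 02:00–03:15, 04:30–06:00, 07:00–07:15, 08:15–08:30.
Dilnoza → UTC: 01:00–01:30, 02:00–09:30.
Sofia → UTC: 04:15–04:45, 06:45–09:30.
Hiro ∩ Dilnoza: 02:00–03:15, 04:30–06:00, 07:00–07:15, 08:15–08:30.
Hiro ∩ Dilnoza ∩ Sofia: 04:30–04:45, 07:00–07:15, 08:15–08:30.
Windows ≥ 30 min: (none).

none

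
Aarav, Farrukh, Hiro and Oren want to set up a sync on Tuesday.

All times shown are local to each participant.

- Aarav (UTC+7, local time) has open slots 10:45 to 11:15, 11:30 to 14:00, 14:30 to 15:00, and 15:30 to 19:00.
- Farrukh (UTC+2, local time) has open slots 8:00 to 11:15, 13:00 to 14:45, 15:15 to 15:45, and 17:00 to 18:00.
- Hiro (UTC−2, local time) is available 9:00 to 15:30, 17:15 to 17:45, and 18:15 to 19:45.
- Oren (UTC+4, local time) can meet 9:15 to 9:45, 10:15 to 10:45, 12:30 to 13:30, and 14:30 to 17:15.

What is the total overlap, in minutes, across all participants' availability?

60 minutes

Aarav → UTC: 03:45–04:15, 04:30–07:00, 07:30–08:00, 08:30–12:00.
Farrukh → UTC: 06:00–09:15, 11:00–12:45, 13:15–13:45, 15:00–16:00.
Hiro → UTC: 11:00–17:30, 19:15–19:45, 20:15–21:45.
Oren → UTC: 05:15–05:45, 06:15–06:45, 08:30–09:30, 10:30–13:15.
Aarav ∩ Farrukh: 06:00–07:00, 07:30–08:00, 08:30–09:15, 11:00–12:00.
Aarav ∩ Farrukh ∩ Hiro: 11:00–12:00.
Aarav ∩ Farrukh ∩ Hiro ∩ Oren: 11:00–12:00.
Total common minutes: 60.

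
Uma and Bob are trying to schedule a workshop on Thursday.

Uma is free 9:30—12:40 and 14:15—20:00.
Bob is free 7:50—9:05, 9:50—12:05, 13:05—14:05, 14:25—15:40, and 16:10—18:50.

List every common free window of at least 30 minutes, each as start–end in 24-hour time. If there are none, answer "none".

Uma ∩ Bob: 09:50–12:05, 14:25–15:40, 16:10–18:50.
Windows ≥ 30 min: 09:50–12:05, 14:25–15:40, 16:10–18:50.

09:50–12:05, 14:25–15:40, 16:10–18:50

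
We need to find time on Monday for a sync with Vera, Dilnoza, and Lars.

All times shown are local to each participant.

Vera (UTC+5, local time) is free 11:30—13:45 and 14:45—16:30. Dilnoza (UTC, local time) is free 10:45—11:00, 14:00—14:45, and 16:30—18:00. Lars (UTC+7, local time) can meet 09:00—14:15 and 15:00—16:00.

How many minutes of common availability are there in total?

Vera → UTC: 06:30–08:45, 09:45–11:30.
Dilnoza → UTC: 10:45–11:00, 14:00–14:45, 16:30–18:00.
Lars → UTC: 02:00–07:15, 08:00–09:00.
Vera ∩ Dilnoza: 10:45–11:00.
Vera ∩ Dilnoza ∩ Lars: (none).
Total common minutes: 0.

0 minutes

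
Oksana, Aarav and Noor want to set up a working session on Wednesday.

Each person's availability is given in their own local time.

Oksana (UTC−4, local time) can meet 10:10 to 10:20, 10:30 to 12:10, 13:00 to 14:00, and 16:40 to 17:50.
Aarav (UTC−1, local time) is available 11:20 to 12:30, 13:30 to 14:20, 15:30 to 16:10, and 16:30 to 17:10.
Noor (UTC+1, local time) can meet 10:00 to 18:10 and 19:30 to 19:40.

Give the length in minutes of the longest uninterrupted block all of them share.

50 minutes

Oksana → UTC: 14:10–14:20, 14:30–16:10, 17:00–18:00, 20:40–21:50.
Aarav → UTC: 12:20–13:30, 14:30–15:20, 16:30–17:10, 17:30–18:10.
Noor → UTC: 09:00–17:10, 18:30–18:40.
Oksana ∩ Aarav: 14:30–15:20, 17:00–17:10, 17:30–18:00.
Oksana ∩ Aarav ∩ Noor: 14:30–15:20, 17:00–17:10.
Common window lengths: 50, 10 min; longest is 50.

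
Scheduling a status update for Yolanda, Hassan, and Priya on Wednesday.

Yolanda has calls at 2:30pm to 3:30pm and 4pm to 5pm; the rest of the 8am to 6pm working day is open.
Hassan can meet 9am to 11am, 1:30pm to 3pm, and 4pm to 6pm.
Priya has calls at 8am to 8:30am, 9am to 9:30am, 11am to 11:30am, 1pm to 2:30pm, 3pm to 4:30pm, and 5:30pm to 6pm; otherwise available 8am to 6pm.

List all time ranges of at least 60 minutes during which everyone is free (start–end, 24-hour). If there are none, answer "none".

Yolanda free within 08:00–18:00: 08:00–14:30, 15:30–16:00, 17:00–18:00.
Priya free within 08:00–18:00: 08:30–09:00, 09:30–11:00, 11:30–13:00, 14:30–15:00, 16:30–17:30.
Yolanda ∩ Hassan: 09:00–11:00, 13:30–14:30, 17:00–18:00.
Yolanda ∩ Hassan ∩ Priya: 09:30–11:00, 17:00–17:30.
Windows ≥ 60 min: 09:30–11:00.

09:30–11:00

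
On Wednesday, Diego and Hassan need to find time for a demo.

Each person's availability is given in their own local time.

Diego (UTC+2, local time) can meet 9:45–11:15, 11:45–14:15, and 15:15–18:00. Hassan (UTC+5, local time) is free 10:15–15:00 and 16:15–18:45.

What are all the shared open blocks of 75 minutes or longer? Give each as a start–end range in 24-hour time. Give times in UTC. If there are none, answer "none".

Diego → UTC: 07:45–09:15, 09:45–12:15, 13:15–16:00.
Hassan → UTC: 05:15–10:00, 11:15–13:45.
Diego ∩ Hassan: 07:45–09:15, 09:45–10:00, 11:15–12:15, 13:15–13:45.
Windows ≥ 75 min: 07:45–09:15.

07:45–09:15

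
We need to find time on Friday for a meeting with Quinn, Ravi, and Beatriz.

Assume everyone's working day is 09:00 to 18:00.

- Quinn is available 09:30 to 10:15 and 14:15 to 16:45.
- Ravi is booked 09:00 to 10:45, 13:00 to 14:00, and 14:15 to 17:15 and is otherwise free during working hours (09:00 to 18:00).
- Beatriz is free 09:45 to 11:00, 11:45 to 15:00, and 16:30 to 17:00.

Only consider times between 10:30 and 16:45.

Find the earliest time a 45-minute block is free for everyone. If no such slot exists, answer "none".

Ravi free within 09:00–18:00: 10:45–13:00, 14:00–14:15, 17:15–18:00.
Quinn ∩ Ravi: (none).
Quinn ∩ Ravi ∩ Beatriz: (none).
Restricted to 10:30–16:45: (none).
Windows ≥ 45 min: (none).

none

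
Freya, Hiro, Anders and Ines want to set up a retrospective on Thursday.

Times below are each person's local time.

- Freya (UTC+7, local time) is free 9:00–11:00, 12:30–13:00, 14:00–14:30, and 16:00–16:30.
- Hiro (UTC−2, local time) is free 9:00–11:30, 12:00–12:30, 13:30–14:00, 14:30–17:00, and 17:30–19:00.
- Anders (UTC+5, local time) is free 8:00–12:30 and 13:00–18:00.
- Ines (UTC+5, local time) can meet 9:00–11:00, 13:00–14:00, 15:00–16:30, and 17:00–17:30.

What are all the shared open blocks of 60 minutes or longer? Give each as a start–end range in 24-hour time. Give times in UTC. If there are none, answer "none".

none

Freya → UTC: 02:00–04:00, 05:30–06:00, 07:00–07:30, 09:00–09:30.
Hiro → UTC: 11:00–13:30, 14:00–14:30, 15:30–16:00, 16:30–19:00, 19:30–21:00.
Anders → UTC: 03:00–07:30, 08:00–13:00.
Ines → UTC: 04:00–06:00, 08:00–09:00, 10:00–11:30, 12:00–12:30.
Freya ∩ Hiro: (none).
Freya ∩ Hiro ∩ Anders: (none).
Freya ∩ Hiro ∩ Anders ∩ Ines: (none).
Windows ≥ 60 min: (none).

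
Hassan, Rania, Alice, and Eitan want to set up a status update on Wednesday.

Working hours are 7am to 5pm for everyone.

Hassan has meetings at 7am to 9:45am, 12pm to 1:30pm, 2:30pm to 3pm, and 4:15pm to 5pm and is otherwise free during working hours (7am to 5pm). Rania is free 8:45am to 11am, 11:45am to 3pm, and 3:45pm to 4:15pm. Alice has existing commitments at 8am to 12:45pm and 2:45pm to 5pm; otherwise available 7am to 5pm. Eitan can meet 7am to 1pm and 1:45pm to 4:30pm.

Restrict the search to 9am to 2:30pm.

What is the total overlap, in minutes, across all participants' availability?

45 minutes

Hassan free within 07:00–17:00: 09:45–12:00, 13:30–14:30, 15:00–16:15.
Alice free within 07:00–17:00: 07:00–08:00, 12:45–14:45.
Hassan ∩ Rania: 09:45–11:00, 11:45–12:00, 13:30–14:30, 15:45–16:15.
Hassan ∩ Rania ∩ Alice: 13:30–14:30.
Hassan ∩ Rania ∩ Alice ∩ Eitan: 13:45–14:30.
Restricted to 09:00–14:30: 13:45–14:30.
Total common minutes: 45.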